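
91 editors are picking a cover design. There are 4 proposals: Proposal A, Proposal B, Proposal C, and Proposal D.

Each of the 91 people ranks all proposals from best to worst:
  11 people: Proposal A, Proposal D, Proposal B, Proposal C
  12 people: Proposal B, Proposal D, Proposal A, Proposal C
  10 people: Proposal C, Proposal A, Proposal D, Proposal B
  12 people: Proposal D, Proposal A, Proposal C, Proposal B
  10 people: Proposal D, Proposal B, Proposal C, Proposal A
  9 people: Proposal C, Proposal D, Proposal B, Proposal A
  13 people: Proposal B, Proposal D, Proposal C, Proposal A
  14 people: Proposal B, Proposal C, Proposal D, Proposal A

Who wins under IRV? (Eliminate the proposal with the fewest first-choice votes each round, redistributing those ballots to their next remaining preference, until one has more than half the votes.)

Round 1: Proposal A 11, Proposal B 39, Proposal C 19, Proposal D 22. Proposal A eliminated.
Round 2: Proposal B 39, Proposal C 19, Proposal D 33. Proposal C eliminated.
Round 3: Proposal B 39, Proposal D 52. Proposal D has a majority (≥46).

Proposal D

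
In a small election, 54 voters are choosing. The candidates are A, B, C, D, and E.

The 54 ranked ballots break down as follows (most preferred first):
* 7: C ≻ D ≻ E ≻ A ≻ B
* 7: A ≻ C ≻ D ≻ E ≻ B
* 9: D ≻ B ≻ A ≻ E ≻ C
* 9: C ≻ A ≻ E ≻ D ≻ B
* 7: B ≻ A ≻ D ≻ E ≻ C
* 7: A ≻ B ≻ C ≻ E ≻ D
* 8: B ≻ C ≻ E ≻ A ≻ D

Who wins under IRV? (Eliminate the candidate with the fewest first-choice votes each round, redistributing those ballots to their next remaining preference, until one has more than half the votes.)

Round 1: A 14, B 15, C 16, D 9, E 0. E eliminated.
Round 2: A 14, B 15, C 16, D 9. D eliminated.
Round 3: A 14, B 24, C 16. A eliminated.
Round 4: B 31, C 23. B has a majority (≥28).

B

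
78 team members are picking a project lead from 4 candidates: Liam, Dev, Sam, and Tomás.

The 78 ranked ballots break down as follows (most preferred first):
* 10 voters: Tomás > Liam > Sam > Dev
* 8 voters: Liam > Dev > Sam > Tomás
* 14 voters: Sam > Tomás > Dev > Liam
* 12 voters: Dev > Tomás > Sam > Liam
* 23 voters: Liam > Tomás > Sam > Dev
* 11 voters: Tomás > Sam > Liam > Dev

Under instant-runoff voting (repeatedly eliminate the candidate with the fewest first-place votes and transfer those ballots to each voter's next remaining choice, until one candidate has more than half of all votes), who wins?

Round 1: Liam 31, Dev 12, Sam 14, Tomás 21. Dev eliminated.
Round 2: Liam 31, Sam 14, Tomás 33. Sam eliminated.
Round 3: Liam 31, Tomás 47. Tomás has a majority (≥40).

Tomás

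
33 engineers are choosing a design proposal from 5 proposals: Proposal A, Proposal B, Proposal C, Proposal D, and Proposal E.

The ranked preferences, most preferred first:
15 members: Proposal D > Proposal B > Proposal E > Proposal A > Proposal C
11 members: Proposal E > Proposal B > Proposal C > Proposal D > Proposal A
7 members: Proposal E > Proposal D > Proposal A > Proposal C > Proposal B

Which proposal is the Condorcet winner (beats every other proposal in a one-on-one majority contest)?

Proposal E

Proposal E vs Proposal A: 33–0
Proposal E vs Proposal B: 18–15
Proposal E vs Proposal C: 33–0
Proposal E vs Proposal D: 18–15
Proposal E beats every other proposal.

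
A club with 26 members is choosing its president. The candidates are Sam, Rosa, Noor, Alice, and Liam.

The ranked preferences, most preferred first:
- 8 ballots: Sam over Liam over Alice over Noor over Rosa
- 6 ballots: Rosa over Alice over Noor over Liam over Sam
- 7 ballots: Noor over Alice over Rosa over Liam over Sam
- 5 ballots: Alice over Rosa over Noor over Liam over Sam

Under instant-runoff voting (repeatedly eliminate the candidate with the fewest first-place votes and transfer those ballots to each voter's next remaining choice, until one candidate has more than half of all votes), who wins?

Round 1: Sam 8, Rosa 6, Noor 7, Alice 5, Liam 0. Liam eliminated.
Round 2: Sam 8, Rosa 6, Noor 7, Alice 5. Alice eliminated.
Round 3: Sam 8, Rosa 11, Noor 7. Noor eliminated.
Round 4: Sam 8, Rosa 18. Rosa has a majority (≥14).

Rosa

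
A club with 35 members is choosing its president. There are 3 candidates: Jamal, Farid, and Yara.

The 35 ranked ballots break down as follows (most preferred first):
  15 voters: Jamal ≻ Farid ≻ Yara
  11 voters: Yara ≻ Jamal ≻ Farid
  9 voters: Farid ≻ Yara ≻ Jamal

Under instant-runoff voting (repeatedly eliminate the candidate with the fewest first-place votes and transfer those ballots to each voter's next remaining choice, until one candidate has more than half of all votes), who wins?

Round 1: Jamal 15, Farid 9, Yara 11. Farid eliminated.
Round 2: Jamal 15, Yara 20. Yara has a majority (≥18).

Yara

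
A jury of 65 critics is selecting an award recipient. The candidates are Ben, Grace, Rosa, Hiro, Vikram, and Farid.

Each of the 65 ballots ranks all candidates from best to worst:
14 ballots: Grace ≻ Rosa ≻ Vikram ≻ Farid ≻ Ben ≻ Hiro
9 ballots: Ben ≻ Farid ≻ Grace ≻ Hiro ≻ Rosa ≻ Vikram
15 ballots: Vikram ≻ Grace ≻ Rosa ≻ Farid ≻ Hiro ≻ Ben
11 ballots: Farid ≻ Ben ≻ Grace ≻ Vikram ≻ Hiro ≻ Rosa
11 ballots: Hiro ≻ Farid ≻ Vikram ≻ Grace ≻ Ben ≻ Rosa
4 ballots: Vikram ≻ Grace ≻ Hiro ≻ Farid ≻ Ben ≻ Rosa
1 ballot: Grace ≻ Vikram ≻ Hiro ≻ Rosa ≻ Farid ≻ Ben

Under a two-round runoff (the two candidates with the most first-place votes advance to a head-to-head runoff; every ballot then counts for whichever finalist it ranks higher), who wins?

Round 1 first-place votes: Ben 9, Grace 15, Rosa 0, Hiro 11, Vikram 19, Farid 11. Vikram and Grace advance.
Runoff: Vikram is ranked above Grace on 30 ballots, Grace above Vikram on 35.

Grace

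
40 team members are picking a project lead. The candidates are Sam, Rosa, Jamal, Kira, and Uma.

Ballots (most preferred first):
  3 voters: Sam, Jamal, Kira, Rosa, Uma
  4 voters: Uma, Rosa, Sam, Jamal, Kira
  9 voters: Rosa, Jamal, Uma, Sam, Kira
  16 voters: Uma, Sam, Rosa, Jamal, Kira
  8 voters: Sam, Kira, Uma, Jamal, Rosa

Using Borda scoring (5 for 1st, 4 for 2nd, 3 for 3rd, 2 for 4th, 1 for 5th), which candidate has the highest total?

Uma

Sam: 3×5 + 4×3 + 9×2 + 16×4 + 8×5 = 149
Rosa: 3×2 + 4×4 + 9×5 + 16×3 + 8×1 = 123
Jamal: 3×4 + 4×2 + 9×4 + 16×2 + 8×2 = 104
Kira: 3×3 + 4×1 + 9×1 + 16×1 + 8×4 = 70
Uma: 3×1 + 4×5 + 9×3 + 16×5 + 8×3 = 154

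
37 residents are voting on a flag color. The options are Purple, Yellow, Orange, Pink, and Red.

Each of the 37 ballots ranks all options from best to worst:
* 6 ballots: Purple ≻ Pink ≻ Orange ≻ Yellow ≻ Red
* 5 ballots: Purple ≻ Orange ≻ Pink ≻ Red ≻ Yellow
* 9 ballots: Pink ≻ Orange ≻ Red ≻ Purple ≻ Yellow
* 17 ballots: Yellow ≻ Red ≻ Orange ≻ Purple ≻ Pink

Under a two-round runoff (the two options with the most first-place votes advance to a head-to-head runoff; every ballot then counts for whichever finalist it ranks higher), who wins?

Purple

Round 1 first-place votes: Purple 11, Yellow 17, Orange 0, Pink 9, Red 0. Yellow and Purple advance.
Runoff: Yellow is ranked above Purple on 17 ballots, Purple above Yellow on 20.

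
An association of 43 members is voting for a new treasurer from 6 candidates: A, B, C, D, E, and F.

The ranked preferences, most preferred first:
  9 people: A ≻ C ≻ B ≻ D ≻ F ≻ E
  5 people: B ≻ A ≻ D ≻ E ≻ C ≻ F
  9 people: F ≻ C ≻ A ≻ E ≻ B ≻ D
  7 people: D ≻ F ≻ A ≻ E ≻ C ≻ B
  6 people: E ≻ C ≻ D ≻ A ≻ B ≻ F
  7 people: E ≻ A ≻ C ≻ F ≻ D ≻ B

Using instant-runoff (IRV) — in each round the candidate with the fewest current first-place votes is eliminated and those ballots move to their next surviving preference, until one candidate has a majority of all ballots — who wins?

A

Round 1: A 9, B 5, C 0, D 7, E 13, F 9. C eliminated.
Round 2: A 9, B 5, D 7, E 13, F 9. B eliminated.
Round 3: A 14, D 7, E 13, F 9. D eliminated.
Round 4: A 14, E 13, F 16. E eliminated.
Round 5: A 27, F 16. A has a majority (≥22).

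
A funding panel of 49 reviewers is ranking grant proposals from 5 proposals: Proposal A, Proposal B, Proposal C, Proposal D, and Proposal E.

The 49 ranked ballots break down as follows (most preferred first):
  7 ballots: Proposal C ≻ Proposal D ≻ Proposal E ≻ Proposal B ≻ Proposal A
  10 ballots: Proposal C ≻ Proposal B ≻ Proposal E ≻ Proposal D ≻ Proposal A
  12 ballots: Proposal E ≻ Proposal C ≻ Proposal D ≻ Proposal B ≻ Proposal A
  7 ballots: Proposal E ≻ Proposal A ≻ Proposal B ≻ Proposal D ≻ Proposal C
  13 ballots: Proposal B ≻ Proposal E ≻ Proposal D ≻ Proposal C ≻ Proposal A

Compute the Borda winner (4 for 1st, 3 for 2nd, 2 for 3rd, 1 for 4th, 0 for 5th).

Proposal E

Proposal A: 7×0 + 10×0 + 12×0 + 7×3 + 13×0 = 21
Proposal B: 7×1 + 10×3 + 12×1 + 7×2 + 13×4 = 115
Proposal C: 7×4 + 10×4 + 12×3 + 7×0 + 13×1 = 117
Proposal D: 7×3 + 10×1 + 12×2 + 7×1 + 13×2 = 88
Proposal E: 7×2 + 10×2 + 12×4 + 7×4 + 13×3 = 149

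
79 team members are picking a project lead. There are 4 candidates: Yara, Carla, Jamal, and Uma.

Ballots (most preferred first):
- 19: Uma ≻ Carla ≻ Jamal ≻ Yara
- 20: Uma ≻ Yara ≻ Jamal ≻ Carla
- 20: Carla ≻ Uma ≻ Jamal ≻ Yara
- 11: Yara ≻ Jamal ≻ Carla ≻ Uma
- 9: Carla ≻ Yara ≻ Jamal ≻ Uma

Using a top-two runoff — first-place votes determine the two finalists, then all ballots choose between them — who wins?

Carla

Round 1 first-place votes: Yara 11, Carla 29, Jamal 0, Uma 39. Uma and Carla advance.
Runoff: Uma is ranked above Carla on 39 ballots, Carla above Uma on 40.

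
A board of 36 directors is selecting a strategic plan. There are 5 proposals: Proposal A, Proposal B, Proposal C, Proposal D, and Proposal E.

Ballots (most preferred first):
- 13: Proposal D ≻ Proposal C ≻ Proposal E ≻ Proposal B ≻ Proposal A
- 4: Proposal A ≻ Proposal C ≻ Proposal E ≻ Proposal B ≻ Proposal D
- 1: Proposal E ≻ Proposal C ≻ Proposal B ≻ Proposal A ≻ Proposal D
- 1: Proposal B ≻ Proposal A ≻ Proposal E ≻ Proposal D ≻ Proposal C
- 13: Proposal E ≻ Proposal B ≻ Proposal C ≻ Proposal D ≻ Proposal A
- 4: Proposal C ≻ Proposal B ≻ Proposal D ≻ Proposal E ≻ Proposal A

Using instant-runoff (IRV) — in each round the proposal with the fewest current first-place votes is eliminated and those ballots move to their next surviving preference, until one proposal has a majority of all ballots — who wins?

Proposal E

Round 1: Proposal A 4, Proposal B 1, Proposal C 4, Proposal D 13, Proposal E 14. Proposal B eliminated.
Round 2: Proposal A 5, Proposal C 4, Proposal D 13, Proposal E 14. Proposal C eliminated.
Round 3: Proposal A 5, Proposal D 17, Proposal E 14. Proposal A eliminated.
Round 4: Proposal D 17, Proposal E 19. Proposal E has a majority (≥19).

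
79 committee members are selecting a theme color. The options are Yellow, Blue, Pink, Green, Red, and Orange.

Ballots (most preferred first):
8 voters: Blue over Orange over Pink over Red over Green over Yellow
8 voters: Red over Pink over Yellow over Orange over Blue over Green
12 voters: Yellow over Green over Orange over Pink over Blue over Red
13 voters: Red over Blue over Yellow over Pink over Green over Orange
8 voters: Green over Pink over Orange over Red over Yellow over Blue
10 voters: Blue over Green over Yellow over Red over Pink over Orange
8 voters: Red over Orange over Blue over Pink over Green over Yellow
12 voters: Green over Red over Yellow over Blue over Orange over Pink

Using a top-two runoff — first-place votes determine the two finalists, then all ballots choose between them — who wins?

Round 1 first-place votes: Yellow 12, Blue 18, Pink 0, Green 20, Red 29, Orange 0. Red and Green advance.
Runoff: Red is ranked above Green on 37 ballots, Green above Red on 42.

Green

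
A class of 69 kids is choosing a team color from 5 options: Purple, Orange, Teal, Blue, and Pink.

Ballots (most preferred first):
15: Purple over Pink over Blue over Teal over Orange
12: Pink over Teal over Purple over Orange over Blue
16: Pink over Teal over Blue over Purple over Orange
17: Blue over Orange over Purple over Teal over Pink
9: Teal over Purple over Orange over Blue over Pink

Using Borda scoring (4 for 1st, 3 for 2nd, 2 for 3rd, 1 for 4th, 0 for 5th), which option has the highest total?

Purple: 15×4 + 12×2 + 16×1 + 17×2 + 9×3 = 161
Orange: 15×0 + 12×1 + 16×0 + 17×3 + 9×2 = 81
Teal: 15×1 + 12×3 + 16×3 + 17×1 + 9×4 = 152
Blue: 15×2 + 12×0 + 16×2 + 17×4 + 9×1 = 139
Pink: 15×3 + 12×4 + 16×4 + 17×0 + 9×0 = 157

Purple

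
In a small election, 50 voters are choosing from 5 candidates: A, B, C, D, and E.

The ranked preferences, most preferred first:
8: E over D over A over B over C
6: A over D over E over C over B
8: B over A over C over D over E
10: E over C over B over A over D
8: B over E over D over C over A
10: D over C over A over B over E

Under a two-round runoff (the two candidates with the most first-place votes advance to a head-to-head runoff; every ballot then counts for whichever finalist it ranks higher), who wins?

B

Round 1 first-place votes: A 6, B 16, C 0, D 10, E 18. E and B advance.
Runoff: E is ranked above B on 24 ballots, B above E on 26.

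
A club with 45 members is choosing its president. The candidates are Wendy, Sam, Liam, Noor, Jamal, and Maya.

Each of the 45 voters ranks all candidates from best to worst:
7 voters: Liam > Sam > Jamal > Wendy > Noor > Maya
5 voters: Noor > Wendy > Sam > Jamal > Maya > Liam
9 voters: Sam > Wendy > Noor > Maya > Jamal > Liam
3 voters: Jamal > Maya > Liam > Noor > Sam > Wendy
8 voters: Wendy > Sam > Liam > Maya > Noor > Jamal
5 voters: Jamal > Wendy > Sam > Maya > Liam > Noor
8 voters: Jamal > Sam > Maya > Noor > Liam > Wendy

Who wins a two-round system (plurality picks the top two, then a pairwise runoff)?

Sam

Round 1 first-place votes: Wendy 8, Sam 9, Liam 7, Noor 5, Jamal 16, Maya 0. Jamal and Sam advance.
Runoff: Jamal is ranked above Sam on 16 ballots, Sam above Jamal on 29.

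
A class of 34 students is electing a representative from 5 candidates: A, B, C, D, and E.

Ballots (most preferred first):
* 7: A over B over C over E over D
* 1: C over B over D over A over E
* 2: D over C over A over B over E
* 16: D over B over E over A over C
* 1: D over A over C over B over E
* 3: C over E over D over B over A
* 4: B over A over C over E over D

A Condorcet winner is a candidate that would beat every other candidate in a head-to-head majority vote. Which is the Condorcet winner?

D

D vs A: 23–11
D vs B: 22–12
D vs C: 19–15
D vs E: 20–14
D beats every other candidate.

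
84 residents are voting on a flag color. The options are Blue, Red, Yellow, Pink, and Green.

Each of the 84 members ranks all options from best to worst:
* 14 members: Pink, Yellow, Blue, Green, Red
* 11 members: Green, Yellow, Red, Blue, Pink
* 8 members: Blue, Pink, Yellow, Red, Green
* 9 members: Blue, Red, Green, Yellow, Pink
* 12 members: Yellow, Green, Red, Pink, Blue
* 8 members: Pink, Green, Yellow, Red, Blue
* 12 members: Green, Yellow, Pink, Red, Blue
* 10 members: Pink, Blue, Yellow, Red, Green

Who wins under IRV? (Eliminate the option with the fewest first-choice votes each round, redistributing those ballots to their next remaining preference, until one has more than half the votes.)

Round 1: Blue 17, Red 0, Yellow 12, Pink 32, Green 23. Red eliminated.
Round 2: Blue 17, Yellow 12, Pink 32, Green 23. Yellow eliminated.
Round 3: Blue 17, Pink 32, Green 35. Blue eliminated.
Round 4: Pink 40, Green 44. Green has a majority (≥43).

Green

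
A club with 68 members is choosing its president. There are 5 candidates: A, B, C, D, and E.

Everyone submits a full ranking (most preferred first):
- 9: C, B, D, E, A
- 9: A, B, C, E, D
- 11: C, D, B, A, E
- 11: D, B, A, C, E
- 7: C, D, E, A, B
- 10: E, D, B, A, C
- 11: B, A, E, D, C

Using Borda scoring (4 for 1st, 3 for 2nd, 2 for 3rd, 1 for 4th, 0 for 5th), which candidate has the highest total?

B

A: 9×0 + 9×4 + 11×1 + 11×2 + 7×1 + 10×1 + 11×3 = 119
B: 9×3 + 9×3 + 11×2 + 11×3 + 7×0 + 10×2 + 11×4 = 173
C: 9×4 + 9×2 + 11×4 + 11×1 + 7×4 + 10×0 + 11×0 = 137
D: 9×2 + 9×0 + 11×3 + 11×4 + 7×3 + 10×3 + 11×1 = 157
E: 9×1 + 9×1 + 11×0 + 11×0 + 7×2 + 10×4 + 11×2 = 94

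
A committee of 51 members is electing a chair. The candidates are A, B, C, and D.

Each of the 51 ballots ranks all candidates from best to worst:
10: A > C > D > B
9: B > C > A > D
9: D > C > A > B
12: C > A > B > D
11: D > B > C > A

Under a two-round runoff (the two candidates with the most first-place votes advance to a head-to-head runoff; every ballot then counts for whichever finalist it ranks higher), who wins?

Round 1 first-place votes: A 10, B 9, C 12, D 20. D and C advance.
Runoff: D is ranked above C on 20 ballots, C above D on 31.

C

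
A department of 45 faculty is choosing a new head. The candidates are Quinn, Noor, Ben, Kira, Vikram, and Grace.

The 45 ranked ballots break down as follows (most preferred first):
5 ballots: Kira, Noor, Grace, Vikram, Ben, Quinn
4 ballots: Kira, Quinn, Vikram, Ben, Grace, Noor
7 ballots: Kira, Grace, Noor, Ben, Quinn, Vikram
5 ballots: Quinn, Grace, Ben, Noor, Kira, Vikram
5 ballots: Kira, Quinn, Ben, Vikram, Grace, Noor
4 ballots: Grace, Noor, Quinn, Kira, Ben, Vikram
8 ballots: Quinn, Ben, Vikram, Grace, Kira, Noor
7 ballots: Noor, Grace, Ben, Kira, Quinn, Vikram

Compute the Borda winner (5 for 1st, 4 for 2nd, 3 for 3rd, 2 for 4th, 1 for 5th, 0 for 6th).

Kira

Quinn: 5×0 + 4×4 + 7×1 + 5×5 + 5×4 + 4×3 + 8×5 + 7×1 = 127
Noor: 5×4 + 4×0 + 7×3 + 5×2 + 5×0 + 4×4 + 8×0 + 7×5 = 102
Ben: 5×1 + 4×2 + 7×2 + 5×3 + 5×3 + 4×1 + 8×4 + 7×3 = 114
Kira: 5×5 + 4×5 + 7×5 + 5×1 + 5×5 + 4×2 + 8×1 + 7×2 = 140
Vikram: 5×2 + 4×3 + 7×0 + 5×0 + 5×2 + 4×0 + 8×3 + 7×0 = 56
Grace: 5×3 + 4×1 + 7×4 + 5×4 + 5×1 + 4×5 + 8×2 + 7×4 = 136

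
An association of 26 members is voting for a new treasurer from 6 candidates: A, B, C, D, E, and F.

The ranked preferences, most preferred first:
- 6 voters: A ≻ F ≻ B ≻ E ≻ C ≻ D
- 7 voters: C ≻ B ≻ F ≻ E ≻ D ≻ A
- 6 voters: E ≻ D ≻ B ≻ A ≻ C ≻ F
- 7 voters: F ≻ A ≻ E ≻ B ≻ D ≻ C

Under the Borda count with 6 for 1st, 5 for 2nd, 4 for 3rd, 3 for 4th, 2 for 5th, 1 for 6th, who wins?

A: 6×6 + 7×1 + 6×3 + 7×5 = 96
B: 6×4 + 7×5 + 6×4 + 7×3 = 104
C: 6×2 + 7×6 + 6×2 + 7×1 = 73
D: 6×1 + 7×2 + 6×5 + 7×2 = 64
E: 6×3 + 7×3 + 6×6 + 7×4 = 103
F: 6×5 + 7×4 + 6×1 + 7×6 = 106

F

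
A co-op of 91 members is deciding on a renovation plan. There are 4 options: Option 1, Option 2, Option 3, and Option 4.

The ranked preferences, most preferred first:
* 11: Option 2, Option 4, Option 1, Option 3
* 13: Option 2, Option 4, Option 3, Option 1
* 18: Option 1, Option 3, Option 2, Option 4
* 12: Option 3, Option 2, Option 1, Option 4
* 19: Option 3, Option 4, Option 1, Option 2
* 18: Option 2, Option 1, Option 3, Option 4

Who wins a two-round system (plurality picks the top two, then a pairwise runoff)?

Option 3

Round 1 first-place votes: Option 1 18, Option 2 42, Option 3 31, Option 4 0. Option 2 and Option 3 advance.
Runoff: Option 2 is ranked above Option 3 on 42 ballots, Option 3 above Option 2 on 49.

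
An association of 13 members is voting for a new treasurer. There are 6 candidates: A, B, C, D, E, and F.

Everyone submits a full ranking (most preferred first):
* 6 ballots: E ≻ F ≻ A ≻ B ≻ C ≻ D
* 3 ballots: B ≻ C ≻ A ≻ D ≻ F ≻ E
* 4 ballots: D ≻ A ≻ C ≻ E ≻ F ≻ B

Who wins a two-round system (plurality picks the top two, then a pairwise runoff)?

D

Round 1 first-place votes: A 0, B 3, C 0, D 4, E 6, F 0. E and D advance.
Runoff: E is ranked above D on 6 ballots, D above E on 7.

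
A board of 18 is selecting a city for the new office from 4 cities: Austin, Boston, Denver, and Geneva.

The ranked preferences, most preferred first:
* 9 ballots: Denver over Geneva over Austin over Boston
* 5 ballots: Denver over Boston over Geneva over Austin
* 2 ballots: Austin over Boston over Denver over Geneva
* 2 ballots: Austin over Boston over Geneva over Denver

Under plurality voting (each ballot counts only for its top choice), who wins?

Denver

First-place votes: Austin 4, Boston 0, Denver 14, Geneva 0.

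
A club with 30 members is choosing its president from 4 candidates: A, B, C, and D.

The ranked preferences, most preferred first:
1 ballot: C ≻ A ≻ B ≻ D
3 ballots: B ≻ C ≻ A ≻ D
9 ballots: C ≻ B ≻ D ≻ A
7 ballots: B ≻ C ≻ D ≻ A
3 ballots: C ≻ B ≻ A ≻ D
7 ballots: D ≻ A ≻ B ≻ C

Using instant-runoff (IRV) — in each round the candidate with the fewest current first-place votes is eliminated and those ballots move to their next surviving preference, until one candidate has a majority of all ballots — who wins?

B

Round 1: A 0, B 10, C 13, D 7. A eliminated.
Round 2: B 10, C 13, D 7. D eliminated.
Round 3: B 17, C 13. B has a majority (≥16).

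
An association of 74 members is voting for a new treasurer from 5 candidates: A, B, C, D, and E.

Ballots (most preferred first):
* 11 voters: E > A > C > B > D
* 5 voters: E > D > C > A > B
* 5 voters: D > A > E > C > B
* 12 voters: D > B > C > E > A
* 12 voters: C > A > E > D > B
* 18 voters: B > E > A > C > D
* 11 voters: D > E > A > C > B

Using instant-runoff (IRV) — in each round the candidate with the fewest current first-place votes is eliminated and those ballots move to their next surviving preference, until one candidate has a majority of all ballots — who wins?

E

Round 1: A 0, B 18, C 12, D 28, E 16. A eliminated.
Round 2: B 18, C 12, D 28, E 16. C eliminated.
Round 3: B 18, D 28, E 28. B eliminated.
Round 4: D 28, E 46. E has a majority (≥38).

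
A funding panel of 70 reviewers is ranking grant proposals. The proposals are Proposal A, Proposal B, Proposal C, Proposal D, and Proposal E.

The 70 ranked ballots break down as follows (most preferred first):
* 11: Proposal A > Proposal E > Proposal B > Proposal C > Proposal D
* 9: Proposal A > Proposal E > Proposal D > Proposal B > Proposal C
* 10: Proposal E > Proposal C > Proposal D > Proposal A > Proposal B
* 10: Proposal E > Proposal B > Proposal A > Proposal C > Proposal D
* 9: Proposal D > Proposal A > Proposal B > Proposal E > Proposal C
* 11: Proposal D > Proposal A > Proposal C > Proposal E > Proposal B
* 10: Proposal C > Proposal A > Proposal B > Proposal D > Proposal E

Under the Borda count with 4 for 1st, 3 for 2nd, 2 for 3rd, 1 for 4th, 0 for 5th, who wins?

Proposal A: 11×4 + 9×4 + 10×1 + 10×2 + 9×3 + 11×3 + 10×3 = 200
Proposal B: 11×2 + 9×1 + 10×0 + 10×3 + 9×2 + 11×0 + 10×2 = 99
Proposal C: 11×1 + 9×0 + 10×3 + 10×1 + 9×0 + 11×2 + 10×4 = 113
Proposal D: 11×0 + 9×2 + 10×2 + 10×0 + 9×4 + 11×4 + 10×1 = 128
Proposal E: 11×3 + 9×3 + 10×4 + 10×4 + 9×1 + 11×1 + 10×0 = 160

Proposal A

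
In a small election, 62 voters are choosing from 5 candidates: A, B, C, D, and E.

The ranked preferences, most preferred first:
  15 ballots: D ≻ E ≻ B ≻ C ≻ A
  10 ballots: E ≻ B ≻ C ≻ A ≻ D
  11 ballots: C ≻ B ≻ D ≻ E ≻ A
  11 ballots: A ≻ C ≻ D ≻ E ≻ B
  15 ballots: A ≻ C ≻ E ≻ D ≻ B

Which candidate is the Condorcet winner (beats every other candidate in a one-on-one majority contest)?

C vs A: 36–26
C vs B: 37–25
C vs D: 47–15
C vs E: 37–25
C beats every other candidate.

C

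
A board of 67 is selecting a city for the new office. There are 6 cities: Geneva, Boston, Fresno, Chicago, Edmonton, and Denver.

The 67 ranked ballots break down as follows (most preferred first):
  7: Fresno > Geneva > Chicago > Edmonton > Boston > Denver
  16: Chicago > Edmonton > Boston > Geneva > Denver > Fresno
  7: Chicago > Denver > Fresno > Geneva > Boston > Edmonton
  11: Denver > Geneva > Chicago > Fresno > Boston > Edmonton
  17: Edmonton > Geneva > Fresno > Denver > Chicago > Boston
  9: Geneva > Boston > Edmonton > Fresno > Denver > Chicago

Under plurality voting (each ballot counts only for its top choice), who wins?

First-place votes: Geneva 9, Boston 0, Fresno 7, Chicago 23, Edmonton 17, Denver 11.

Chicago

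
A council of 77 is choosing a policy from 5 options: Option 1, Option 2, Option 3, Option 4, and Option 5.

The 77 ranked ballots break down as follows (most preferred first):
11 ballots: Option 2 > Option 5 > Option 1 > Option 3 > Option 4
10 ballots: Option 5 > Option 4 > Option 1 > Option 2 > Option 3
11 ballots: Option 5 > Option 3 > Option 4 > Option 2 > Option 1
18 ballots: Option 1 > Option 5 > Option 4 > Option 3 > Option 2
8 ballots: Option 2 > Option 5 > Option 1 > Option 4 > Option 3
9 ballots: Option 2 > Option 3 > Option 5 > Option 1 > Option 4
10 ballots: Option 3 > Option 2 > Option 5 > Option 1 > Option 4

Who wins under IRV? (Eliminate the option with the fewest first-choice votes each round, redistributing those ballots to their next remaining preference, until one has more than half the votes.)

Option 5

Round 1: Option 1 18, Option 2 28, Option 3 10, Option 4 0, Option 5 21. Option 4 eliminated.
Round 2: Option 1 18, Option 2 28, Option 3 10, Option 5 21. Option 3 eliminated.
Round 3: Option 1 18, Option 2 38, Option 5 21. Option 1 eliminated.
Round 4: Option 2 38, Option 5 39. Option 5 has a majority (≥39).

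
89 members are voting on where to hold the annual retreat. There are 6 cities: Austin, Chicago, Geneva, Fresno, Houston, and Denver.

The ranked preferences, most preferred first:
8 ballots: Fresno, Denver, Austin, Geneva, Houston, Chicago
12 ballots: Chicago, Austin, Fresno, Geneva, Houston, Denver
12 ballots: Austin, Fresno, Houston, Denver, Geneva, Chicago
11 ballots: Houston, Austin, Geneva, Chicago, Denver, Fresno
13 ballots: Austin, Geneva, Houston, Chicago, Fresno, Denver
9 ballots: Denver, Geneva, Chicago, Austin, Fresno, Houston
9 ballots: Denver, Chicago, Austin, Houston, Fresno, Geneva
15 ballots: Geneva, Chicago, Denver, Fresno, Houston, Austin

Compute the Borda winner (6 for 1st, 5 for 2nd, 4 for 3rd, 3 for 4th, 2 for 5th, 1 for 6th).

Austin: 8×4 + 12×5 + 12×6 + 11×5 + 13×6 + 9×3 + 9×4 + 15×1 = 375
Chicago: 8×1 + 12×6 + 12×1 + 11×3 + 13×3 + 9×4 + 9×5 + 15×5 = 320
Geneva: 8×3 + 12×3 + 12×2 + 11×4 + 13×5 + 9×5 + 9×1 + 15×6 = 337
Fresno: 8×6 + 12×4 + 12×5 + 11×1 + 13×2 + 9×2 + 9×2 + 15×3 = 274
Houston: 8×2 + 12×2 + 12×4 + 11×6 + 13×4 + 9×1 + 9×3 + 15×2 = 272
Denver: 8×5 + 12×1 + 12×3 + 11×2 + 13×1 + 9×6 + 9×6 + 15×4 = 291

Austin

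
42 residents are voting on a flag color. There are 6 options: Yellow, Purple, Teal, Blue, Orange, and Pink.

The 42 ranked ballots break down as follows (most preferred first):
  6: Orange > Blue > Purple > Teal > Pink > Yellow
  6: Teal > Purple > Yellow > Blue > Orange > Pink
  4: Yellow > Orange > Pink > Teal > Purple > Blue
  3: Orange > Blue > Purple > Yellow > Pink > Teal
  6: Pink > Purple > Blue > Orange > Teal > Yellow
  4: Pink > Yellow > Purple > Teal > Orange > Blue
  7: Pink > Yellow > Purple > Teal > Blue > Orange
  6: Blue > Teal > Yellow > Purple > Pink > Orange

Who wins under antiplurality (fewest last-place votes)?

Last-place votes: Yellow 12, Purple 0, Teal 3, Blue 8, Orange 13, Pink 6.

Purple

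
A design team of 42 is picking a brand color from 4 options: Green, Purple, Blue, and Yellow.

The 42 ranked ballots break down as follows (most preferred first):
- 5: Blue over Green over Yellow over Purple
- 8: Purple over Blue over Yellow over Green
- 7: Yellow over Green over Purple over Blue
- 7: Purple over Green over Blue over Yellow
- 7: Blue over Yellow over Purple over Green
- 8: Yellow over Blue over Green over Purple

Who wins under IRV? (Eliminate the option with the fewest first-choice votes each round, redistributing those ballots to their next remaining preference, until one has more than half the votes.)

Yellow

Round 1: Green 0, Purple 15, Blue 12, Yellow 15. Green eliminated.
Round 2: Purple 15, Blue 12, Yellow 15. Blue eliminated.
Round 3: Purple 15, Yellow 27. Yellow has a majority (≥22).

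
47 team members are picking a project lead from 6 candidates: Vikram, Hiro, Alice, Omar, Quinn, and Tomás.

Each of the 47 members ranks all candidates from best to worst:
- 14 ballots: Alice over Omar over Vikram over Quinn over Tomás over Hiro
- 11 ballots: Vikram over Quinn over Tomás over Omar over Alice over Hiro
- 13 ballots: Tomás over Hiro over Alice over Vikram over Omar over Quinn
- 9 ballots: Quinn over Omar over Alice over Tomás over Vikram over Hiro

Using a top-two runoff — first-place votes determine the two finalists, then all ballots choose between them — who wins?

Tomás

Round 1 first-place votes: Vikram 11, Hiro 0, Alice 14, Omar 0, Quinn 9, Tomás 13. Alice and Tomás advance.
Runoff: Alice is ranked above Tomás on 23 ballots, Tomás above Alice on 24.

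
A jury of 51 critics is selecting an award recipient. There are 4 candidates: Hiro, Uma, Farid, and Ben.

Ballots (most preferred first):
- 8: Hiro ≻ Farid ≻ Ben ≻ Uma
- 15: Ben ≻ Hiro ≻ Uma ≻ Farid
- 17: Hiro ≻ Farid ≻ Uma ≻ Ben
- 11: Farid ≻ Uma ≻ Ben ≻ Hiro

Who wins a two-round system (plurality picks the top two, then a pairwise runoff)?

Ben

Round 1 first-place votes: Hiro 25, Uma 0, Farid 11, Ben 15. Hiro and Ben advance.
Runoff: Hiro is ranked above Ben on 25 ballots, Ben above Hiro on 26.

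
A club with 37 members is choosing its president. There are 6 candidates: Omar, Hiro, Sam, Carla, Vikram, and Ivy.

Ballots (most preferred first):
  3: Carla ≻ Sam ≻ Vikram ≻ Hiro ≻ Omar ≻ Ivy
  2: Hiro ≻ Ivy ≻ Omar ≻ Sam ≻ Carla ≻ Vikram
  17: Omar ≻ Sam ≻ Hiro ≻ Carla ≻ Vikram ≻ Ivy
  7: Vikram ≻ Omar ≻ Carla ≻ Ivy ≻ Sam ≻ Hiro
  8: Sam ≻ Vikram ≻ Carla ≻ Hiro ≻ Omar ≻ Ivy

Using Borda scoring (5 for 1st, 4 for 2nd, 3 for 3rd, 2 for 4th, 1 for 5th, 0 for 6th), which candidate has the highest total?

Omar: 3×1 + 2×3 + 17×5 + 7×4 + 8×1 = 130
Hiro: 3×2 + 2×5 + 17×3 + 7×0 + 8×2 = 83
Sam: 3×4 + 2×2 + 17×4 + 7×1 + 8×5 = 131
Carla: 3×5 + 2×1 + 17×2 + 7×3 + 8×3 = 96
Vikram: 3×3 + 2×0 + 17×1 + 7×5 + 8×4 = 93
Ivy: 3×0 + 2×4 + 17×0 + 7×2 + 8×0 = 22

Sam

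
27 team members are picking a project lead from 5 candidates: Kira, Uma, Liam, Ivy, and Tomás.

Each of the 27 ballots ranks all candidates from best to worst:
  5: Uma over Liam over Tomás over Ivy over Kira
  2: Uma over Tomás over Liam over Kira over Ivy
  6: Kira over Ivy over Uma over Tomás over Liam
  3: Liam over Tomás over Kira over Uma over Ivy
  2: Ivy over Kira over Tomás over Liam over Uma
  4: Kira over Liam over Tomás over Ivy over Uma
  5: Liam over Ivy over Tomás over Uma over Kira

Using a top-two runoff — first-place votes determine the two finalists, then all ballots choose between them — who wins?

Round 1 first-place votes: Kira 10, Uma 7, Liam 8, Ivy 2, Tomás 0. Kira and Liam advance.
Runoff: Kira is ranked above Liam on 12 ballots, Liam above Kira on 15.

Liam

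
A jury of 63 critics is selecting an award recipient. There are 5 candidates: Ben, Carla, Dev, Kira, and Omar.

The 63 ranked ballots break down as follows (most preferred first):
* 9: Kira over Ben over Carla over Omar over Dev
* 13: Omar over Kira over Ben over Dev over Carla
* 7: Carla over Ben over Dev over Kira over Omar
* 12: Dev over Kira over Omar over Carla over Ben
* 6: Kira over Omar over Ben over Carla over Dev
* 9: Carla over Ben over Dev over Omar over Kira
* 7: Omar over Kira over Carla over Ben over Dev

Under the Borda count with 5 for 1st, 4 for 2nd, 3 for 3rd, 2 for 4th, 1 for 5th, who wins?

Ben: 9×4 + 13×3 + 7×4 + 12×1 + 6×3 + 9×4 + 7×2 = 183
Carla: 9×3 + 13×1 + 7×5 + 12×2 + 6×2 + 9×5 + 7×3 = 177
Dev: 9×1 + 13×2 + 7×3 + 12×5 + 6×1 + 9×3 + 7×1 = 156
Kira: 9×5 + 13×4 + 7×2 + 12×4 + 6×5 + 9×1 + 7×4 = 226
Omar: 9×2 + 13×5 + 7×1 + 12×3 + 6×4 + 9×2 + 7×5 = 203

Kira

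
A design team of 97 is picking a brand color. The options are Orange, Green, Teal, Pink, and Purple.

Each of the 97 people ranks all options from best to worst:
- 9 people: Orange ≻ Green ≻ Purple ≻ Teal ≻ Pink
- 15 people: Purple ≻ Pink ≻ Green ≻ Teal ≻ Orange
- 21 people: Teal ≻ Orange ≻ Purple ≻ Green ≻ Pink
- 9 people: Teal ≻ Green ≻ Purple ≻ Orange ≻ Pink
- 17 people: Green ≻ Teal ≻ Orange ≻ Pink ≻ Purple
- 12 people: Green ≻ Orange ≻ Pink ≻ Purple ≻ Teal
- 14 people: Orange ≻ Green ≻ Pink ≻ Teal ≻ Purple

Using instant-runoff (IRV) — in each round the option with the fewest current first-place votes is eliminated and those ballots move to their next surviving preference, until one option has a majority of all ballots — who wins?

Round 1: Orange 23, Green 29, Teal 30, Pink 0, Purple 15. Pink eliminated.
Round 2: Orange 23, Green 29, Teal 30, Purple 15. Purple eliminated.
Round 3: Orange 23, Green 44, Teal 30. Orange eliminated.
Round 4: Green 67, Teal 30. Green has a majority (≥49).

Green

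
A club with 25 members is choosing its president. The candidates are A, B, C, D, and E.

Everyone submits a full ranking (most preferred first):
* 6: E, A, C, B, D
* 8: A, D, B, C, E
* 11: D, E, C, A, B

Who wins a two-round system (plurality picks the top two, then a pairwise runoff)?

Round 1 first-place votes: A 8, B 0, C 0, D 11, E 6. D and A advance.
Runoff: D is ranked above A on 11 ballots, A above D on 14.

A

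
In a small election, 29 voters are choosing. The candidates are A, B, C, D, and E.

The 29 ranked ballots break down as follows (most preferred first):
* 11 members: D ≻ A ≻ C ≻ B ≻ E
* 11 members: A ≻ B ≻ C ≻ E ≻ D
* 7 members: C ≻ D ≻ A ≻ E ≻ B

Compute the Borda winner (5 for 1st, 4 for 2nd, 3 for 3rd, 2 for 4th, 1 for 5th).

A: 11×4 + 11×5 + 7×3 = 120
B: 11×2 + 11×4 + 7×1 = 73
C: 11×3 + 11×3 + 7×5 = 101
D: 11×5 + 11×1 + 7×4 = 94
E: 11×1 + 11×2 + 7×2 = 47

A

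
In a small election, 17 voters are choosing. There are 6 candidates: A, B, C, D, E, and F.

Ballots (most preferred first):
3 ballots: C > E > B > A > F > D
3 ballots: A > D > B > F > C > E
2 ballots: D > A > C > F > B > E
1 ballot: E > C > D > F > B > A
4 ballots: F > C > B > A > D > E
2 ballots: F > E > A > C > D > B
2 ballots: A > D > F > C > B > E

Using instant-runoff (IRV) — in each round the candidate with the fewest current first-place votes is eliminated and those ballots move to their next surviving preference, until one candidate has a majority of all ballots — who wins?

Round 1: A 5, B 0, C 3, D 2, E 1, F 6. B eliminated.
Round 2: A 5, C 3, D 2, E 1, F 6. E eliminated.
Round 3: A 5, C 4, D 2, F 6. D eliminated.
Round 4: A 7, C 4, F 6. C eliminated.
Round 5: A 10, F 7. A has a majority (≥9).

A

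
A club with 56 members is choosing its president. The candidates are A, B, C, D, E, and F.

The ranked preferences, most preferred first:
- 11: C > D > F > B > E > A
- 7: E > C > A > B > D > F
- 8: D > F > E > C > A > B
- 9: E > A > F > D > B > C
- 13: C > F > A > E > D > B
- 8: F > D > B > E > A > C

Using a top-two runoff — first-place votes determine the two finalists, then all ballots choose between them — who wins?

Round 1 first-place votes: A 0, B 0, C 24, D 8, E 16, F 8. C and E advance.
Runoff: C is ranked above E on 24 ballots, E above C on 32.

E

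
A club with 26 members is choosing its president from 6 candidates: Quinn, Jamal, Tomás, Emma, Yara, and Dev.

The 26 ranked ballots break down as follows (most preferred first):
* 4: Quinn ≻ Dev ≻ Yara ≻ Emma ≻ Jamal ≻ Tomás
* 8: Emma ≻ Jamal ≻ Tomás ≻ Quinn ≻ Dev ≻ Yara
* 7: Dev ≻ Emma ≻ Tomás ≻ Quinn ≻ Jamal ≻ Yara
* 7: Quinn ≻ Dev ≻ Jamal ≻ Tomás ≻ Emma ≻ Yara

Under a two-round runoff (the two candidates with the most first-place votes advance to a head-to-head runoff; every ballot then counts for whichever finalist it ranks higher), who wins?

Emma

Round 1 first-place votes: Quinn 11, Jamal 0, Tomás 0, Emma 8, Yara 0, Dev 7. Quinn and Emma advance.
Runoff: Quinn is ranked above Emma on 11 ballots, Emma above Quinn on 15.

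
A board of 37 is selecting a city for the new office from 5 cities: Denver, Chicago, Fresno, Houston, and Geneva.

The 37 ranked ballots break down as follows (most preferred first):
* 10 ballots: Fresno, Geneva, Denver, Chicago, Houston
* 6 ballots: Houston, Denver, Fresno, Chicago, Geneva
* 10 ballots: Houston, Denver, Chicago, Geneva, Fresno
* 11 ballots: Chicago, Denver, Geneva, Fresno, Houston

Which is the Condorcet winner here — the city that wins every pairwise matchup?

Denver vs Chicago: 26–11
Denver vs Fresno: 27–10
Denver vs Houston: 21–16
Denver vs Geneva: 27–10
Denver beats every other city.

Denver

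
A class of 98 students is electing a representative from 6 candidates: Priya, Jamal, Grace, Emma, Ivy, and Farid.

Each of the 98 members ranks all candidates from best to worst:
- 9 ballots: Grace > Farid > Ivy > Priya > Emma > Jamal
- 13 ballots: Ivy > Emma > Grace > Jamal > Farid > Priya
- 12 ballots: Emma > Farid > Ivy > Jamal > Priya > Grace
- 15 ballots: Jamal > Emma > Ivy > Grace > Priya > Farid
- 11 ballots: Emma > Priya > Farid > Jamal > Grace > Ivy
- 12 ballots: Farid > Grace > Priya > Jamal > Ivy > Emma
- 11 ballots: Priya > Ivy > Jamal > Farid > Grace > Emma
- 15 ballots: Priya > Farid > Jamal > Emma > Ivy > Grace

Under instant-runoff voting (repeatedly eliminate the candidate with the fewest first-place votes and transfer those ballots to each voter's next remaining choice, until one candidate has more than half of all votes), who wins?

Emma

Round 1: Priya 26, Jamal 15, Grace 9, Emma 23, Ivy 13, Farid 12. Grace eliminated.
Round 2: Priya 26, Jamal 15, Emma 23, Ivy 13, Farid 21. Ivy eliminated.
Round 3: Priya 26, Jamal 15, Emma 36, Farid 21. Jamal eliminated.
Round 4: Priya 26, Emma 51, Farid 21. Emma has a majority (≥50).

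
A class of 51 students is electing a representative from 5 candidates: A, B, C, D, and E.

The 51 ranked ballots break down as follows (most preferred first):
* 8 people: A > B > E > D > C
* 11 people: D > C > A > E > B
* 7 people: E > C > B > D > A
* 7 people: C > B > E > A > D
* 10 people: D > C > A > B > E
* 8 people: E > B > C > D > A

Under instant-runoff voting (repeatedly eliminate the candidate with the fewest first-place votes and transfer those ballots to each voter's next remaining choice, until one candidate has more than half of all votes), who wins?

E

Round 1: A 8, B 0, C 7, D 21, E 15. B eliminated.
Round 2: A 8, C 7, D 21, E 15. C eliminated.
Round 3: A 8, D 21, E 22. A eliminated.
Round 4: D 21, E 30. E has a majority (≥26).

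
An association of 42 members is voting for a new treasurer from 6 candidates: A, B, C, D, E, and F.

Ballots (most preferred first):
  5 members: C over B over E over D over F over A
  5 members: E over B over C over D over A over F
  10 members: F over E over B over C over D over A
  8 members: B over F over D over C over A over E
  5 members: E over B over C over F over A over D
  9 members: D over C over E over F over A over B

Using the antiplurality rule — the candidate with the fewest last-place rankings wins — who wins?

Last-place votes: A 15, B 9, C 0, D 5, E 8, F 5.

C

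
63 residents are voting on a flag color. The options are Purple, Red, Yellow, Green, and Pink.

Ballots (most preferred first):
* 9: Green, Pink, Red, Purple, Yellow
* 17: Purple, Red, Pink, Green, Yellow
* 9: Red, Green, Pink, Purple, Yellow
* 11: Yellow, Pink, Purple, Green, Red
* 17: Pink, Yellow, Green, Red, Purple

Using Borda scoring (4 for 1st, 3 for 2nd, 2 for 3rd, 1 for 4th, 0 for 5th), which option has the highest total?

Purple: 9×1 + 17×4 + 9×1 + 11×2 + 17×0 = 108
Red: 9×2 + 17×3 + 9×4 + 11×0 + 17×1 = 122
Yellow: 9×0 + 17×0 + 9×0 + 11×4 + 17×3 = 95
Green: 9×4 + 17×1 + 9×3 + 11×1 + 17×2 = 125
Pink: 9×3 + 17×2 + 9×2 + 11×3 + 17×4 = 180

Pink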